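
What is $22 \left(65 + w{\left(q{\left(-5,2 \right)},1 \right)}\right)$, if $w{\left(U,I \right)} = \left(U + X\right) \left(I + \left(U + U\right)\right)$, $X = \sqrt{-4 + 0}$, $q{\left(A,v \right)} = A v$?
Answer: $5610 - 836 i \approx 5610.0 - 836.0 i$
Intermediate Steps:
$X = 2 i$ ($X = \sqrt{-4} = 2 i \approx 2.0 i$)
$w{\left(U,I \right)} = \left(I + 2 U\right) \left(U + 2 i\right)$ ($w{\left(U,I \right)} = \left(U + 2 i\right) \left(I + \left(U + U\right)\right) = \left(U + 2 i\right) \left(I + 2 U\right) = \left(I + 2 U\right) \left(U + 2 i\right)$)
$22 \left(65 + w{\left(q{\left(-5,2 \right)},1 \right)}\right) = 22 \left(65 + \left(2 \left(\left(-5\right) 2\right)^{2} + 1 \left(\left(-5\right) 2\right) + 2 i 1 + 4 i \left(\left(-5\right) 2\right)\right)\right) = 22 \left(65 + \left(2 \left(-10\right)^{2} + 1 \left(-10\right) + 2 i + 4 i \left(-10\right)\right)\right) = 22 \left(65 + \left(2 \cdot 100 - 10 + 2 i - 40 i\right)\right) = 22 \left(65 + \left(200 - 10 + 2 i - 40 i\right)\right) = 22 \left(65 + \left(190 - 38 i\right)\right) = 22 \left(255 - 38 i\right) = 5610 - 836 i$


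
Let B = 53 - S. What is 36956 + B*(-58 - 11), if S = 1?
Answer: 33368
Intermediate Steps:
B = 52 (B = 53 - 1*1 = 53 - 1 = 52)
36956 + B*(-58 - 11) = 36956 + 52*(-58 - 11) = 36956 + 52*(-69) = 36956 - 3588 = 33368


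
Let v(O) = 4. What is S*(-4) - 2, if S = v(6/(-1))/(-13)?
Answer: -10/13 ≈ -0.76923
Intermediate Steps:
S = -4/13 (S = 4/(-13) = 4*(-1/13) = -4/13 ≈ -0.30769)
S*(-4) - 2 = -4/13*(-4) - 2 = 16/13 - 2 = -10/13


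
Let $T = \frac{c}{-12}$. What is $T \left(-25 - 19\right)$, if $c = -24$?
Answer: $-88$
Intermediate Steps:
$T = 2$ ($T = - \frac{24}{-12} = \left(-24\right) \left(- \frac{1}{12}\right) = 2$)
$T \left(-25 - 19\right) = 2 \left(-25 - 19\right) = 2 \left(-44\right) = -88$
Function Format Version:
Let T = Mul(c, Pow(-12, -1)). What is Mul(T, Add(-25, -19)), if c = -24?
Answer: -88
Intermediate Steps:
T = 2 (T = Mul(-24, Pow(-12, -1)) = Mul(-24, Rational(-1, 12)) = 2)
Mul(T, Add(-25, -19)) = Mul(2, Add(-25, -19)) = Mul(2, -44) = -88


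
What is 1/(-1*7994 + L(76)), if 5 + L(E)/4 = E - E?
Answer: -1/8014 ≈ -0.00012478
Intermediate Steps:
L(E) = -20 (L(E) = -20 + 4*(E - E) = -20 + 4*0 = -20 + 0 = -20)
1/(-1*7994 + L(76)) = 1/(-1*7994 - 20) = 1/(-7994 - 20) = 1/(-8014) = -1/8014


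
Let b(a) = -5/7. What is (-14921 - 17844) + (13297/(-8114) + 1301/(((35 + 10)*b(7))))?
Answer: -59894308273/1825650 ≈ -32807.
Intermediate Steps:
b(a) = -5/7 (b(a) = -5*1/7 = -5/7)
(-14921 - 17844) + (13297/(-8114) + 1301/(((35 + 10)*b(7)))) = (-14921 - 17844) + (13297/(-8114) + 1301/(((35 + 10)*(-5/7)))) = -32765 + (13297*(-1/8114) + 1301/((45*(-5/7)))) = -32765 + (-13297/8114 + 1301/(-225/7)) = -32765 + (-13297/8114 + 1301*(-7/225)) = -32765 + (-13297/8114 - 9107/225) = -32765 - 76886023/1825650 = -59894308273/1825650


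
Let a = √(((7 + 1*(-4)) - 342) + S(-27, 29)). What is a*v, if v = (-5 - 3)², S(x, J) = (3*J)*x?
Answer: 512*I*√42 ≈ 3318.1*I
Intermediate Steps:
S(x, J) = 3*J*x
v = 64 (v = (-8)² = 64)
a = 8*I*√42 (a = √(((7 + 1*(-4)) - 342) + 3*29*(-27)) = √(((7 - 4) - 342) - 2349) = √((3 - 342) - 2349) = √(-339 - 2349) = √(-2688) = 8*I*√42 ≈ 51.846*I)
a*v = (8*I*√42)*64 = 512*I*√42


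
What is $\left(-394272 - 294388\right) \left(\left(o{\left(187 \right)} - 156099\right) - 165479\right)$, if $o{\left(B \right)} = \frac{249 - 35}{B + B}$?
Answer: $\frac{41412554638140}{187} \approx 2.2146 \cdot 10^{11}$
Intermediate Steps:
$o{\left(B \right)} = \frac{107}{B}$ ($o{\left(B \right)} = \frac{214}{2 B} = 214 \frac{1}{2 B} = \frac{107}{B}$)
$\left(-394272 - 294388\right) \left(\left(o{\left(187 \right)} - 156099\right) - 165479\right) = \left(-394272 - 294388\right) \left(\left(\frac{107}{187} - 156099\right) - 165479\right) = - 688660 \left(\left(107 \cdot \frac{1}{187} - 156099\right) - 165479\right) = - 688660 \left(\left(\frac{107}{187} - 156099\right) - 165479\right) = - 688660 \left(- \frac{29190406}{187} - 165479\right) = \left(-688660\right) \left(- \frac{60134979}{187}\right) = \frac{41412554638140}{187}$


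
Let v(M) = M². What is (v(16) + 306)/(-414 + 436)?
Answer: 281/11 ≈ 25.545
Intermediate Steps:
(v(16) + 306)/(-414 + 436) = (16² + 306)/(-414 + 436) = (256 + 306)/22 = 562*(1/22) = 281/11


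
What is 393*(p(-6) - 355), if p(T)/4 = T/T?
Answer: -137943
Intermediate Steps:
p(T) = 4 (p(T) = 4*(T/T) = 4*1 = 4)
393*(p(-6) - 355) = 393*(4 - 355) = 393*(-351) = -137943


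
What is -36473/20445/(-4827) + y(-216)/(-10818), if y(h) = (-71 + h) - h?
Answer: 822379331/118622994030 ≈ 0.0069327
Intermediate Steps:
y(h) = -71
-36473/20445/(-4827) + y(-216)/(-10818) = -36473/20445/(-4827) - 71/(-10818) = -36473*1/20445*(-1/4827) - 71*(-1/10818) = -36473/20445*(-1/4827) + 71/10818 = 36473/98688015 + 71/10818 = 822379331/118622994030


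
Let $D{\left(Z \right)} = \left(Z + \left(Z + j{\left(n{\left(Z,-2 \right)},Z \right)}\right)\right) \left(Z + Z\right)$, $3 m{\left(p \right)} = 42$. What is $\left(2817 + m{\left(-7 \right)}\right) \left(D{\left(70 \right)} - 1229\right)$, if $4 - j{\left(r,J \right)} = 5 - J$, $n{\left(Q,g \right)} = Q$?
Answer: $79355761$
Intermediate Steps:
$j{\left(r,J \right)} = -1 + J$ ($j{\left(r,J \right)} = 4 - \left(5 - J\right) = 4 + \left(-5 + J\right) = -1 + J$)
$m{\left(p \right)} = 14$ ($m{\left(p \right)} = \frac{1}{3} \cdot 42 = 14$)
$D{\left(Z \right)} = 2 Z \left(-1 + 3 Z\right)$ ($D{\left(Z \right)} = \left(Z + \left(Z + \left(-1 + Z\right)\right)\right) \left(Z + Z\right) = \left(Z + \left(-1 + 2 Z\right)\right) 2 Z = \left(-1 + 3 Z\right) 2 Z = 2 Z \left(-1 + 3 Z\right)$)
$\left(2817 + m{\left(-7 \right)}\right) \left(D{\left(70 \right)} - 1229\right) = \left(2817 + 14\right) \left(2 \cdot 70 \left(-1 + 3 \cdot 70\right) - 1229\right) = 2831 \left(2 \cdot 70 \left(-1 + 210\right) - 1229\right) = 2831 \left(2 \cdot 70 \cdot 209 - 1229\right) = 2831 \left(29260 - 1229\right) = 2831 \cdot 28031 = 79355761$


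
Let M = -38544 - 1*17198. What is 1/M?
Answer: -1/55742 ≈ -1.7940e-5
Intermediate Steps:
M = -55742 (M = -38544 - 17198 = -55742)
1/M = 1/(-55742) = -1/55742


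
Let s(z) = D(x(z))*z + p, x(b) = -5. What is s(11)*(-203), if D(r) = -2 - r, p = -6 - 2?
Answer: -5075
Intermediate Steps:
p = -8
s(z) = -8 + 3*z (s(z) = (-2 - 1*(-5))*z - 8 = (-2 + 5)*z - 8 = 3*z - 8 = -8 + 3*z)
s(11)*(-203) = (-8 + 3*11)*(-203) = (-8 + 33)*(-203) = 25*(-203) = -5075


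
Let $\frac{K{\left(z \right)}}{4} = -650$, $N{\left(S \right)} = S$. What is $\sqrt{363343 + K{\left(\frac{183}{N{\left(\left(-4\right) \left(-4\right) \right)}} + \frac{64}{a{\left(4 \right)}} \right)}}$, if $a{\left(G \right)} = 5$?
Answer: $\sqrt{360743} \approx 600.62$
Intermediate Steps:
$K{\left(z \right)} = -2600$ ($K{\left(z \right)} = 4 \left(-650\right) = -2600$)
$\sqrt{363343 + K{\left(\frac{183}{N{\left(\left(-4\right) \left(-4\right) \right)}} + \frac{64}{a{\left(4 \right)}} \right)}} = \sqrt{363343 - 2600} = \sqrt{360743}$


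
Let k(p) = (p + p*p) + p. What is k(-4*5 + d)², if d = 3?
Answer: 65025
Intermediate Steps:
k(p) = p² + 2*p (k(p) = (p + p²) + p = p² + 2*p)
k(-4*5 + d)² = ((-4*5 + 3)*(2 + (-4*5 + 3)))² = ((-20 + 3)*(2 + (-20 + 3)))² = (-17*(2 - 17))² = (-17*(-15))² = 255² = 65025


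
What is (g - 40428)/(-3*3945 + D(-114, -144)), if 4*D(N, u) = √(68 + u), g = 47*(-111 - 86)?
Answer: 2352182580/560268919 + 99374*I*√19/560268919 ≈ 4.1983 + 0.00077313*I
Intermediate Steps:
g = -9259 (g = 47*(-197) = -9259)
D(N, u) = √(68 + u)/4
(g - 40428)/(-3*3945 + D(-114, -144)) = (-9259 - 40428)/(-3*3945 + √(68 - 144)/4) = -49687/(-11835 + √(-76)/4) = -49687/(-11835 + (2*I*√19)/4) = -49687/(-11835 + I*√19/2)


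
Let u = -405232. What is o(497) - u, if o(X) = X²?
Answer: 652241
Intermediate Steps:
o(497) - u = 497² - 1*(-405232) = 247009 + 405232 = 652241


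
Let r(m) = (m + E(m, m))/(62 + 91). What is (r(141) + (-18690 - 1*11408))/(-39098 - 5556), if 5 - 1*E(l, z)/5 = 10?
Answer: 2302439/3416031 ≈ 0.67401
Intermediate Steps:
E(l, z) = -25 (E(l, z) = 25 - 5*10 = 25 - 50 = -25)
r(m) = -25/153 + m/153 (r(m) = (m - 25)/(62 + 91) = (-25 + m)/153 = (-25 + m)*(1/153) = -25/153 + m/153)
(r(141) + (-18690 - 1*11408))/(-39098 - 5556) = ((-25/153 + (1/153)*141) + (-18690 - 1*11408))/(-39098 - 5556) = ((-25/153 + 47/51) + (-18690 - 11408))/(-44654) = (116/153 - 30098)*(-1/44654) = -4604878/153*(-1/44654) = 2302439/3416031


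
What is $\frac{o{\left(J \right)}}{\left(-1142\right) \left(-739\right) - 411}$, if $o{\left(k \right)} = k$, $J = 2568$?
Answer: $\frac{2568}{843527} \approx 0.0030444$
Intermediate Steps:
$\frac{o{\left(J \right)}}{\left(-1142\right) \left(-739\right) - 411} = \frac{2568}{\left(-1142\right) \left(-739\right) - 411} = \frac{2568}{843938 - 411} = \frac{2568}{843527}$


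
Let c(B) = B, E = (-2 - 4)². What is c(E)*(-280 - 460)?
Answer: -26640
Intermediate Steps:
E = 36 (E = (-6)² = 36)
c(E)*(-280 - 460) = 36*(-280 - 460) = 36*(-740) = -26640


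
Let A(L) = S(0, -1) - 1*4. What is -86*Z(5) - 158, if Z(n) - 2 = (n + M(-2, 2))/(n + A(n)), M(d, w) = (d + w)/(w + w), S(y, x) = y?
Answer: -760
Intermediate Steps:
A(L) = -4 (A(L) = 0 - 1*4 = 0 - 4 = -4)
M(d, w) = (d + w)/(2*w) (M(d, w) = (d + w)/((2*w)) = (d + w)*(1/(2*w)) = (d + w)/(2*w))
Z(n) = 2 + n/(-4 + n) (Z(n) = 2 + (n + (½)*(-2 + 2)/2)/(n - 4) = 2 + (n + (½)*(½)*0)/(-4 + n) = 2 + (n + 0)/(-4 + n) = 2 + n/(-4 + n))
-86*Z(5) - 158 = -86*(-8 + 3*5)/(-4 + 5) - 158 = -86*(-8 + 15)/1 - 158 = -86*7 - 158 = -602 - 158 = -760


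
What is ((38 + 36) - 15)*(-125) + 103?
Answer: -7272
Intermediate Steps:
((38 + 36) - 15)*(-125) + 103 = (74 - 15)*(-125) + 103 = 59*(-125) + 103 = -7375 + 103 = -7272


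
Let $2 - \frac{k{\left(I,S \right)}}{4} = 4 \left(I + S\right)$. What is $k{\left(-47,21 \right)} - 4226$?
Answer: $-3802$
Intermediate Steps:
$k{\left(I,S \right)} = 8 - 16 I - 16 S$ ($k{\left(I,S \right)} = 8 - 4 \cdot 4 \left(I + S\right) = 8 - 4 \left(4 I + 4 S\right) = 8 - \left(16 I + 16 S\right) = 8 - 16 I - 16 S$)
$k{\left(-47,21 \right)} - 4226 = \left(8 - -752 - 336\right) - 4226 = \left(8 + 752 - 336\right) - 4226 = 424 - 4226 = -3802$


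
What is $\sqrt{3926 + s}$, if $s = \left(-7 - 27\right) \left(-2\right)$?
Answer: $\sqrt{3994} \approx 63.198$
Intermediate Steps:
$s = 68$ ($s = \left(-34\right) \left(-2\right) = 68$)
$\sqrt{3926 + s} = \sqrt{3926 + 68} = \sqrt{3994}$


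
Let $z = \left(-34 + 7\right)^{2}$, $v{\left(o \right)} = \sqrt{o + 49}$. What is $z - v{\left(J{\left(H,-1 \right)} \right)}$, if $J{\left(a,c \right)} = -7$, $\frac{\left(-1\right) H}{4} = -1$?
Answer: $729 - \sqrt{42} \approx 722.52$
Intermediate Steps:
$H = 4$ ($H = \left(-4\right) \left(-1\right) = 4$)
$v{\left(o \right)} = \sqrt{49 + o}$
$z = 729$ ($z = \left(-27\right)^{2} = 729$)
$z - v{\left(J{\left(H,-1 \right)} \right)} = 729 - \sqrt{49 - 7} = 729 - \sqrt{42}$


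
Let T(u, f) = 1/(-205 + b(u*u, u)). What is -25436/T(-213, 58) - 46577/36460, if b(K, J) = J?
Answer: 387651715503/36460 ≈ 1.0632e+7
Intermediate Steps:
T(u, f) = 1/(-205 + u)
-25436/T(-213, 58) - 46577/36460 = -25436/(1/(-205 - 213)) - 46577/36460 = -25436/(1/(-418)) - 46577*1/36460 = -25436/(-1/418) - 46577/36460 = -25436*(-418) - 46577/36460 = 10632248 - 46577/36460 = 387651715503/36460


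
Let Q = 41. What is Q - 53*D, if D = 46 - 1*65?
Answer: 1048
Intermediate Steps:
D = -19 (D = 46 - 65 = -19)
Q - 53*D = 41 - 53*(-19) = 41 + 1007 = 1048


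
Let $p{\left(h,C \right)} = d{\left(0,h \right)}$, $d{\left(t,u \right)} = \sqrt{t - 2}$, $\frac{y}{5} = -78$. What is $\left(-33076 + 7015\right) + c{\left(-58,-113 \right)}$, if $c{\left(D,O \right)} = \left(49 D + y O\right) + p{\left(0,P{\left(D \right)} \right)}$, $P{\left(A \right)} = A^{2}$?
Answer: $15167 + i \sqrt{2} \approx 15167.0 + 1.4142 i$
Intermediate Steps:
$y = -390$ ($y = 5 \left(-78\right) = -390$)
$d{\left(t,u \right)} = \sqrt{-2 + t}$
$p{\left(h,C \right)} = i \sqrt{2}$ ($p{\left(h,C \right)} = \sqrt{-2 + 0} = \sqrt{-2} = i \sqrt{2}$)
$c{\left(D,O \right)} = - 390 O + 49 D + i \sqrt{2}$ ($c{\left(D,O \right)} = \left(49 D - 390 O\right) + i \sqrt{2} = \left(- 390 O + 49 D\right) + i \sqrt{2} = - 390 O + 49 D + i \sqrt{2}$)
$\left(-33076 + 7015\right) + c{\left(-58,-113 \right)} = \left(-33076 + 7015\right) + \left(\left(-390\right) \left(-113\right) + 49 \left(-58\right) + i \sqrt{2}\right) = -26061 + \left(44070 - 2842 + i \sqrt{2}\right) = -26061 + \left(41228 + i \sqrt{2}\right) = 15167 + i \sqrt{2}$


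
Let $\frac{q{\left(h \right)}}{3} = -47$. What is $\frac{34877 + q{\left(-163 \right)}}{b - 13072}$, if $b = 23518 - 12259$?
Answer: $- \frac{34736}{1813} \approx -19.159$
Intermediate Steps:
$b = 11259$ ($b = 23518 - 12259 = 11259$)
$q{\left(h \right)} = -141$ ($q{\left(h \right)} = 3 \left(-47\right) = -141$)
$\frac{34877 + q{\left(-163 \right)}}{b - 13072} = \frac{34877 - 141}{11259 - 13072} = \frac{34736}{-1813} = 34736 \left(- \frac{1}{1813}\right) = - \frac{34736}{1813}$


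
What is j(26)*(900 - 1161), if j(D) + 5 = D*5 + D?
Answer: -39411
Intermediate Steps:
j(D) = -5 + 6*D (j(D) = -5 + (D*5 + D) = -5 + (5*D + D) = -5 + 6*D)
j(26)*(900 - 1161) = (-5 + 6*26)*(900 - 1161) = (-5 + 156)*(-261) = 151*(-261) = -39411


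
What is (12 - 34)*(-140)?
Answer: 3080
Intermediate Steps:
(12 - 34)*(-140) = -22*(-140) = 3080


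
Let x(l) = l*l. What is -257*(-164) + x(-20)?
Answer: 42548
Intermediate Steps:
x(l) = l²
-257*(-164) + x(-20) = -257*(-164) + (-20)² = 42148 + 400 = 42548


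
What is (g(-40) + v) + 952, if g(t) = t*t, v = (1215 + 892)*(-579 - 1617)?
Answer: -4624420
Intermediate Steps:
v = -4626972 (v = 2107*(-2196) = -4626972)
g(t) = t²
(g(-40) + v) + 952 = ((-40)² - 4626972) + 952 = (1600 - 4626972) + 952 = -4625372 + 952 = -4624420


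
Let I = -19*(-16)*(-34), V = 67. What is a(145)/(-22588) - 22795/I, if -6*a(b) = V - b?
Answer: 128689773/58367392 ≈ 2.2048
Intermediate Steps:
a(b) = -67/6 + b/6 (a(b) = -(67 - b)/6 = -67/6 + b/6)
I = -10336 (I = 304*(-34) = -10336)
a(145)/(-22588) - 22795/I = (-67/6 + (1/6)*145)/(-22588) - 22795/(-10336) = (-67/6 + 145/6)*(-1/22588) - 22795*(-1/10336) = 13*(-1/22588) + 22795/10336 = -13/22588 + 22795/10336 = 128689773/58367392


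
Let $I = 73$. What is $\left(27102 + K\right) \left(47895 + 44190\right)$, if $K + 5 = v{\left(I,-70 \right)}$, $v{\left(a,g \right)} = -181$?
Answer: $2478559860$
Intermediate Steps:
$K = -186$ ($K = -5 - 181 = -186$)
$\left(27102 + K\right) \left(47895 + 44190\right) = \left(27102 - 186\right) \left(47895 + 44190\right) = 26916 \cdot 92085 = 2478559860$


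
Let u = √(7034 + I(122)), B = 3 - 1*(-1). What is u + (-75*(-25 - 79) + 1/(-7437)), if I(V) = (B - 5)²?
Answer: 58008599/7437 + √7035 ≈ 7883.9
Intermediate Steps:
B = 4 (B = 3 + 1 = 4)
I(V) = 1 (I(V) = (4 - 5)² = (-1)² = 1)
u = √7035 (u = √(7034 + 1) = √7035 ≈ 83.875)
u + (-75*(-25 - 79) + 1/(-7437)) = √7035 + (-75*(-25 - 79) + 1/(-7437)) = √7035 + (-75*(-104) - 1/7437) = √7035 + (7800 - 1/7437) = √7035 + 58008599/7437 = 58008599/7437 + √7035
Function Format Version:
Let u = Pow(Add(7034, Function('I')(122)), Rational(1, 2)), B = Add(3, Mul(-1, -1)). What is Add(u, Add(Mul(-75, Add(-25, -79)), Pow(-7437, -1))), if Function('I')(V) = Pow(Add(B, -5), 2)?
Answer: Add(Rational(58008599, 7437), Pow(7035, Rational(1, 2))) ≈ 7883.9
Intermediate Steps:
B = 4 (B = Add(3, 1) = 4)
Function('I')(V) = 1 (Function('I')(V) = Pow(Add(4, -5), 2) = Pow(-1, 2) = 1)
u = Pow(7035, Rational(1, 2)) (u = Pow(Add(7034, 1), Rational(1, 2)) = Pow(7035, Rational(1, 2)) ≈ 83.875)
Add(u, Add(Mul(-75, Add(-25, -79)), Pow(-7437, -1))) = Add(Pow(7035, Rational(1, 2)), Add(Mul(-75, Add(-25, -79)), Pow(-7437, -1))) = Add(Pow(7035, Rational(1, 2)), Add(Mul(-75, -104), Rational(-1, 7437))) = Add(Pow(7035, Rational(1, 2)), Add(7800, Rational(-1, 7437))) = Add(Pow(7035, Rational(1, 2)), Rational(58008599, 7437)) = Add(Rational(58008599, 7437), Pow(7035, Rational(1, 2)))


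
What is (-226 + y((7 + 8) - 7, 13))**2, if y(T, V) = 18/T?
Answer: 801025/16 ≈ 50064.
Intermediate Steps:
(-226 + y((7 + 8) - 7, 13))**2 = (-226 + 18/((7 + 8) - 7))**2 = (-226 + 18/(15 - 7))**2 = (-226 + 18/8)**2 = (-226 + 18*(1/8))**2 = (-226 + 9/4)**2 = (-895/4)**2 = 801025/16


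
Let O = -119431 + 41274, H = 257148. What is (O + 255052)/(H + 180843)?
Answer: 58965/145997 ≈ 0.40388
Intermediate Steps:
O = -78157
(O + 255052)/(H + 180843) = (-78157 + 255052)/(257148 + 180843) = 176895/437991 = 176895*(1/437991) = 58965/145997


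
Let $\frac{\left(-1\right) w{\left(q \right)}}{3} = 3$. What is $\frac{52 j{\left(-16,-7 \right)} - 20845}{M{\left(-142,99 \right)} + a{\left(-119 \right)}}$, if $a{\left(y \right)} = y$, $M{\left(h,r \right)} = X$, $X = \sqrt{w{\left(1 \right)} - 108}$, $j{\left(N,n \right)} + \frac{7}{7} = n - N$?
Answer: $\frac{2431051}{14278} + \frac{61287 i \sqrt{13}}{14278} \approx 170.27 + 15.477 i$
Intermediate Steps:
$w{\left(q \right)} = -9$ ($w{\left(q \right)} = \left(-3\right) 3 = -9$)
$j{\left(N,n \right)} = -1 + n - N$ ($j{\left(N,n \right)} = -1 - \left(N - n\right) = -1 + n - N$)
$X = 3 i \sqrt{13}$ ($X = \sqrt{-9 - 108} = \sqrt{-117} = 3 i \sqrt{13} \approx 10.817 i$)
$M{\left(h,r \right)} = 3 i \sqrt{13}$
$\frac{52 j{\left(-16,-7 \right)} - 20845}{M{\left(-142,99 \right)} + a{\left(-119 \right)}} = \frac{52 \left(-1 - 7 - -16\right) - 20845}{3 i \sqrt{13} - 119} = \frac{52 \left(-1 - 7 + 16\right) - 20845}{-119 + 3 i \sqrt{13}} = \frac{52 \cdot 8 - 20845}{-119 + 3 i \sqrt{13}} = \frac{416 - 20845}{-119 + 3 i \sqrt{13}} = - \frac{20429}{-119 + 3 i \sqrt{13}}$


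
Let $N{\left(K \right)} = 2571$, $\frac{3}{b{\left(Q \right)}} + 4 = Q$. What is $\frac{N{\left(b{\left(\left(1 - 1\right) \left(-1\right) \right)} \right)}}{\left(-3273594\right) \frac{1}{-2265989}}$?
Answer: $\frac{1941952573}{1091198} \approx 1779.7$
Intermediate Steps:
$b{\left(Q \right)} = \frac{3}{-4 + Q}$
$\frac{N{\left(b{\left(\left(1 - 1\right) \left(-1\right) \right)} \right)}}{\left(-3273594\right) \frac{1}{-2265989}} = \frac{2571}{\left(-3273594\right) \frac{1}{-2265989}} = \frac{2571}{\left(-3273594\right) \left(- \frac{1}{2265989}\right)} = \frac{2571}{\frac{3273594}{2265989}} = 2571 \cdot \frac{2265989}{3273594} = \frac{1941952573}{1091198}$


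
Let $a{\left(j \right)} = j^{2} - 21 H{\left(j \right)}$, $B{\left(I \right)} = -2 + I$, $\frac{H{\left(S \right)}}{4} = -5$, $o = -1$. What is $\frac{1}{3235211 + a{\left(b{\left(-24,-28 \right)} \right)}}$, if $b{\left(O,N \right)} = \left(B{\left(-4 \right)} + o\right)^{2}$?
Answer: $\frac{1}{3238032} \approx 3.0883 \cdot 10^{-7}$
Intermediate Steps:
$H{\left(S \right)} = -20$ ($H{\left(S \right)} = 4 \left(-5\right) = -20$)
$b{\left(O,N \right)} = 49$ ($b{\left(O,N \right)} = \left(\left(-2 - 4\right) - 1\right)^{2} = \left(-6 - 1\right)^{2} = \left(-7\right)^{2} = 49$)
$a{\left(j \right)} = 420 + j^{2}$ ($a{\left(j \right)} = j^{2} - -420 = j^{2} + 420 = 420 + j^{2}$)
$\frac{1}{3235211 + a{\left(b{\left(-24,-28 \right)} \right)}} = \frac{1}{3235211 + \left(420 + 49^{2}\right)} = \frac{1}{3235211 + \left(420 + 2401\right)} = \frac{1}{3235211 + 2821} = \frac{1}{3238032}$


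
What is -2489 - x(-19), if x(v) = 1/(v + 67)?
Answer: -119473/48 ≈ -2489.0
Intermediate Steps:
x(v) = 1/(67 + v)
-2489 - x(-19) = -2489 - 1/(67 - 19) = -2489 - 1/48 = -119473/48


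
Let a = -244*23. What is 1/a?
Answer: -1/5612 ≈ -0.00017819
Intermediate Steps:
a = -5612
1/a = 1/(-5612) = -1/5612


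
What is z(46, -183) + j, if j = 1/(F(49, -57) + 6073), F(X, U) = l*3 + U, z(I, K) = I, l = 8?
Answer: 277841/6040 ≈ 46.000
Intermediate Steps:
F(X, U) = 24 + U (F(X, U) = 8*3 + U = 24 + U)
j = 1/6040 (j = 1/((24 - 57) + 6073) = 1/(-33 + 6073) = 1/6040 ≈ 0.00016556)
z(46, -183) + j = 46 + 1/6040 = 277841/6040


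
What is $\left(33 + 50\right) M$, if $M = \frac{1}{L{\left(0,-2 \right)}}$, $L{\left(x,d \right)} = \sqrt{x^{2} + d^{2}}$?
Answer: $\frac{83}{2} \approx 41.5$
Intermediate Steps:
$L{\left(x,d \right)} = \sqrt{d^{2} + x^{2}}$
$M = \frac{1}{2}$ ($M = \frac{1}{\sqrt{\left(-2\right)^{2} + 0^{2}}} = \frac{1}{\sqrt{4 + 0}} = \frac{1}{\sqrt{4}} = \frac{1}{2} \approx 0.5$)
$\left(33 + 50\right) M = \left(33 + 50\right) \frac{1}{2} = 83 \cdot \frac{1}{2} = \frac{83}{2}$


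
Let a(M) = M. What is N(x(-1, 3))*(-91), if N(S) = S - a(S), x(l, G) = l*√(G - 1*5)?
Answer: 0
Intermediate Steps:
x(l, G) = l*√(-5 + G) (x(l, G) = l*√(G - 5) = l*√(-5 + G))
N(S) = 0 (N(S) = S - S = 0)
N(x(-1, 3))*(-91) = 0*(-91) = 0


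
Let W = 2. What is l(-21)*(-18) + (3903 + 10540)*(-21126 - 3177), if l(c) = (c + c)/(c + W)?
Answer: -6669157107/19 ≈ -3.5101e+8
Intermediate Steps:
l(c) = 2*c/(2 + c) (l(c) = (c + c)/(c + 2) = (2*c)/(2 + c) = 2*c/(2 + c))
l(-21)*(-18) + (3903 + 10540)*(-21126 - 3177) = (2*(-21)/(2 - 21))*(-18) + (3903 + 10540)*(-21126 - 3177) = (2*(-21)/(-19))*(-18) + 14443*(-24303) = (2*(-21)*(-1/19))*(-18) - 351008229 = (42/19)*(-18) - 351008229 = -756/19 - 351008229 = -6669157107/19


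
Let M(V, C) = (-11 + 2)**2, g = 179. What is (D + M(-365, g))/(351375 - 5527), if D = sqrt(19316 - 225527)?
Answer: 81/345848 + I*sqrt(206211)/345848 ≈ 0.00023421 + 0.001313*I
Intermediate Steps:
M(V, C) = 81 (M(V, C) = (-9)**2 = 81)
D = I*sqrt(206211) (D = sqrt(-206211) = I*sqrt(206211) ≈ 454.1*I)
(D + M(-365, g))/(351375 - 5527) = (I*sqrt(206211) + 81)/(351375 - 5527) = (81 + I*sqrt(206211))/345848 = (81 + I*sqrt(206211))*(1/345848) = 81/345848 + I*sqrt(206211)/345848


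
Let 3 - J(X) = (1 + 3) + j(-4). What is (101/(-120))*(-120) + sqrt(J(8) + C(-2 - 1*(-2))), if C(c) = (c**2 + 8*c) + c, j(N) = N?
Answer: 101 + sqrt(3) ≈ 102.73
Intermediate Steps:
J(X) = 3 (J(X) = 3 - ((1 + 3) - 4) = 3 - (4 - 4) = 3 - 1*0 = 3 + 0 = 3)
C(c) = c**2 + 9*c
(101/(-120))*(-120) + sqrt(J(8) + C(-2 - 1*(-2))) = (101/(-120))*(-120) + sqrt(3 + (-2 - 1*(-2))*(9 + (-2 - 1*(-2)))) = (101*(-1/120))*(-120) + sqrt(3 + (-2 + 2)*(9 + (-2 + 2))) = -101/120*(-120) + sqrt(3 + 0*(9 + 0)) = 101 + sqrt(3 + 0*9) = 101 + sqrt(3 + 0) = 101 + sqrt(3)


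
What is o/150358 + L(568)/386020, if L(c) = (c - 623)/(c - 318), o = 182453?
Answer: 1760761849531/1451029879000 ≈ 1.2135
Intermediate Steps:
L(c) = (-623 + c)/(-318 + c)
o/150358 + L(568)/386020 = 182453/150358 + ((-623 + 568)/(-318 + 568))/386020 = 182453*(1/150358) + (-55/250)*(1/386020) = 182453/150358 + ((1/250)*(-55))*(1/386020) = 182453/150358 - 11/50*1/386020 = 182453/150358 - 11/19301000 = 1760761849531/1451029879000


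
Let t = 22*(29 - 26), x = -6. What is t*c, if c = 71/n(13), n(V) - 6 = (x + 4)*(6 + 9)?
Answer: -781/4 ≈ -195.25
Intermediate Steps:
n(V) = -24 (n(V) = 6 + (-6 + 4)*(6 + 9) = 6 - 2*15 = 6 - 30 = -24)
c = -71/24 (c = 71/(-24) = 71*(-1/24) = -71/24 ≈ -2.9583)
t = 66 (t = 22*3 = 66)
t*c = 66*(-71/24) = -781/4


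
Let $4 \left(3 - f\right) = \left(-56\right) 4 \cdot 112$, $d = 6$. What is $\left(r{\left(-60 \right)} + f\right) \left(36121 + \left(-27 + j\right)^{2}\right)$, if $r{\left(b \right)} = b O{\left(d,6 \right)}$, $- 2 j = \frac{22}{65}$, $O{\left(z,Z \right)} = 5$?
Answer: $\frac{37219465459}{169} \approx 2.2023 \cdot 10^{8}$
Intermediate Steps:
$j = - \frac{11}{65}$ ($j = - \frac{22 \cdot \frac{1}{65}}{2} = \left(- \frac{1}{2}\right) \frac{22}{65} = - \frac{11}{65} \approx -0.16923$)
$r{\left(b \right)} = 5 b$ ($r{\left(b \right)} = b 5 = 5 b$)
$f = 6275$ ($f = 3 - \frac{\left(-56\right) 4 \cdot 112}{4} = 3 - \frac{\left(-224\right) 112}{4} = 3 - -6272 = 3 + 6272 = 6275$)
$\left(r{\left(-60 \right)} + f\right) \left(36121 + \left(-27 + j\right)^{2}\right) = \left(5 \left(-60\right) + 6275\right) \left(36121 + \left(-27 - \frac{11}{65}\right)^{2}\right) = \left(-300 + 6275\right) \left(36121 + \left(- \frac{1766}{65}\right)^{2}\right) = 5975 \left(36121 + \frac{3118756}{4225}\right) = 5975 \cdot \frac{155729981}{4225} = \frac{37219465459}{169}$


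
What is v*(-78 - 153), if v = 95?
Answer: -21945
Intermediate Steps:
v*(-78 - 153) = 95*(-78 - 153) = 95*(-231) = -21945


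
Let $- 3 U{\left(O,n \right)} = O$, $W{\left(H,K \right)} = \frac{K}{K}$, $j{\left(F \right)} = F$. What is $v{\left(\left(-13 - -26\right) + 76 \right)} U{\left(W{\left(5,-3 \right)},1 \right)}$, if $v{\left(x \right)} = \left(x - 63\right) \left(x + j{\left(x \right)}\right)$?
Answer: $- \frac{4628}{3} \approx -1542.7$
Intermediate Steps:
$W{\left(H,K \right)} = 1$
$U{\left(O,n \right)} = - \frac{O}{3}$
$v{\left(x \right)} = 2 x \left(-63 + x\right)$ ($v{\left(x \right)} = \left(x - 63\right) \left(x + x\right) = \left(-63 + x\right) 2 x = 2 x \left(-63 + x\right)$)
$v{\left(\left(-13 - -26\right) + 76 \right)} U{\left(W{\left(5,-3 \right)},1 \right)} = 2 \left(\left(-13 - -26\right) + 76\right) \left(-63 + \left(\left(-13 - -26\right) + 76\right)\right) \left(\left(- \frac{1}{3}\right) 1\right) = 2 \left(\left(-13 + 26\right) + 76\right) \left(-63 + \left(\left(-13 + 26\right) + 76\right)\right) \left(- \frac{1}{3}\right) = 2 \left(13 + 76\right) \left(-63 + \left(13 + 76\right)\right) \left(- \frac{1}{3}\right) = 2 \cdot 89 \left(-63 + 89\right) \left(- \frac{1}{3}\right) = 2 \cdot 89 \cdot 26 \left(- \frac{1}{3}\right) = 4628 \left(- \frac{1}{3}\right) = - \frac{4628}{3}$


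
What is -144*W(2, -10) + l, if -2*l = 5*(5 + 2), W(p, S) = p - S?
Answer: -3491/2 ≈ -1745.5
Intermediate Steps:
l = -35/2 (l = -5*(5 + 2)/2 = -5*7/2 = -½*35 = -35/2 ≈ -17.500)
-144*W(2, -10) + l = -144*(2 - 1*(-10)) - 35/2 = -144*(2 + 10) - 35/2 = -144*12 - 35/2 = -1728 - 35/2 = -3491/2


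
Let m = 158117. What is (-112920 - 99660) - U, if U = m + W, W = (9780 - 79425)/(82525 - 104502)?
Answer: -8146877614/21977 ≈ -3.7070e+5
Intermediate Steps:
W = 69645/21977 (W = -69645/(-21977) = -69645*(-1/21977) = 69645/21977 ≈ 3.1690)
U = 3475006954/21977 (U = 158117 + 69645/21977 = 3475006954/21977 ≈ 1.5812e+5)
(-112920 - 99660) - U = (-112920 - 99660) - 1*3475006954/21977 = -212580 - 3475006954/21977 = -8146877614/21977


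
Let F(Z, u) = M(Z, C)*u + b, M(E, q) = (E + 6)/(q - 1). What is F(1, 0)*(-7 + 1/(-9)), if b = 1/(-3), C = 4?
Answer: 64/27 ≈ 2.3704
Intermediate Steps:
M(E, q) = (6 + E)/(-1 + q)
b = -⅓ ≈ -0.33333
F(Z, u) = -⅓ + u*(2 + Z/3) (F(Z, u) = ((6 + Z)/(-1 + 4))*u - ⅓ = ((6 + Z)/3)*u - ⅓ = (2 + Z/3)*u - ⅓ = u*(2 + Z/3) - ⅓ = -⅓ + u*(2 + Z/3))
F(1, 0)*(-7 + 1/(-9)) = (-⅓ + (⅓)*0*(6 + 1))*(-7 + 1/(-9)) = (-⅓ + (⅓)*0*7)*(-7 - ⅑) = (-⅓ + 0)*(-64/9) = -⅓*(-64/9) = 64/27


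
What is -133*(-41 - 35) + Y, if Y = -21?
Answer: 10087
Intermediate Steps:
-133*(-41 - 35) + Y = -133*(-41 - 35) - 21 = -133*(-76) - 21 = 10108 - 21 = 10087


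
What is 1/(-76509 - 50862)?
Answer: -1/127371 ≈ -7.8511e-6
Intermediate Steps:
1/(-76509 - 50862) = 1/(-127371) = -1/127371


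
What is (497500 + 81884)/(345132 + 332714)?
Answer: 22284/26071 ≈ 0.85474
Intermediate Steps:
(497500 + 81884)/(345132 + 332714) = 579384/677846 = 579384*(1/677846) = 22284/26071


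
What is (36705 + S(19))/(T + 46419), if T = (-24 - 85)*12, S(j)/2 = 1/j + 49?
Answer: 63569/77919 ≈ 0.81583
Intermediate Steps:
S(j) = 98 + 2/j (S(j) = 2*(1/j + 49) = 2*(49 + 1/j) = 98 + 2/j)
T = -1308 (T = -109*12 = -1308)
(36705 + S(19))/(T + 46419) = (36705 + (98 + 2/19))/(-1308 + 46419) = (36705 + (98 + 2*(1/19)))/45111 = (36705 + (98 + 2/19))*(1/45111) = (36705 + 1864/19)*(1/45111) = (699259/19)*(1/45111) = 63569/77919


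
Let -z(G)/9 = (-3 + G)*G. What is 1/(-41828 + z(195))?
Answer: -1/378788 ≈ -2.6400e-6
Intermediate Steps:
z(G) = -9*G*(-3 + G) (z(G) = -9*(-3 + G)*G = -9*G*(-3 + G))
1/(-41828 + z(195)) = 1/(-41828 + 9*195*(3 - 1*195)) = 1/(-41828 + 9*195*(3 - 195)) = 1/(-41828 + 9*195*(-192)) = 1/(-41828 - 336960) = 1/(-378788) = -1/378788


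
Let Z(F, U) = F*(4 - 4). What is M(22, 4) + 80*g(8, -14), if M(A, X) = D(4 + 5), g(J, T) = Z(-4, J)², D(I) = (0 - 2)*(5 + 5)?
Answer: -20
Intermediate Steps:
Z(F, U) = 0 (Z(F, U) = F*0 = 0)
D(I) = -20 (D(I) = -2*10 = -20)
g(J, T) = 0 (g(J, T) = 0² = 0)
M(A, X) = -20
M(22, 4) + 80*g(8, -14) = -20 + 80*0 = -20 + 0 = -20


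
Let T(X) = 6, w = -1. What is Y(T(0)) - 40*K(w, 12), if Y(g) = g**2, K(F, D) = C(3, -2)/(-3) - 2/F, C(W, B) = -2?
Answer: -212/3 ≈ -70.667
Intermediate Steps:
K(F, D) = 2/3 - 2/F (K(F, D) = -2/(-3) - 2/F = -2*(-1/3) - 2/F = 2/3 - 2/F)
Y(T(0)) - 40*K(w, 12) = 6**2 - 40*(2/3 - 2/(-1)) = 36 - 40*(2/3 - 2*(-1)) = 36 - 40*(2/3 + 2) = 36 - 40*8/3 = 36 - 320/3 = -212/3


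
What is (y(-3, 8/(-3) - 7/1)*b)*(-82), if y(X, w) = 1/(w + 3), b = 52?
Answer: 3198/5 ≈ 639.60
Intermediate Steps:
y(X, w) = 1/(3 + w)
(y(-3, 8/(-3) - 7/1)*b)*(-82) = (52/(3 + (8/(-3) - 7/1)))*(-82) = (52/(3 + (8*(-⅓) - 7*1)))*(-82) = (52/(3 + (-8/3 - 7)))*(-82) = (52/(3 - 29/3))*(-82) = (52/(-20/3))*(-82) = -3/20*52*(-82) = -39/5*(-82) = 3198/5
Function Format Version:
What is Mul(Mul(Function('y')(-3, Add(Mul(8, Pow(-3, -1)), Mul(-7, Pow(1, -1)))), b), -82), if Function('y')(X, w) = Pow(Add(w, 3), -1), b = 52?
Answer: Rational(3198, 5) ≈ 639.60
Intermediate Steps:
Function('y')(X, w) = Pow(Add(3, w), -1)
Mul(Mul(Function('y')(-3, Add(Mul(8, Pow(-3, -1)), Mul(-7, Pow(1, -1)))), b), -82) = Mul(Mul(Pow(Add(3, Add(Mul(8, Pow(-3, -1)), Mul(-7, Pow(1, -1)))), -1), 52), -82) = Mul(Mul(Pow(Add(3, Add(Mul(8, Rational(-1, 3)), Mul(-7, 1))), -1), 52), -82) = Mul(Mul(Pow(Add(3, Add(Rational(-8, 3), -7)), -1), 52), -82) = Mul(Mul(Pow(Add(3, Rational(-29, 3)), -1), 52), -82) = Mul(Mul(Pow(Rational(-20, 3), -1), 52), -82) = Mul(Mul(Rational(-3, 20), 52), -82) = Mul(Rational(-39, 5), -82) = Rational(3198, 5)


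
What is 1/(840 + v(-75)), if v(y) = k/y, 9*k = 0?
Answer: 1/840 ≈ 0.0011905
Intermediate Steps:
k = 0 (k = (⅑)*0 = 0)
v(y) = 0 (v(y) = 0/y = 0)
1/(840 + v(-75)) = 1/(840 + 0) = 1/840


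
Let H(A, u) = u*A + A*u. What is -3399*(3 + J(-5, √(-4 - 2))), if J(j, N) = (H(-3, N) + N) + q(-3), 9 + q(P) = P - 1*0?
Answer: 30591 + 16995*I*√6 ≈ 30591.0 + 41629.0*I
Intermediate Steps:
H(A, u) = 2*A*u (H(A, u) = A*u + A*u = 2*A*u)
q(P) = -9 + P (q(P) = -9 + (P - 1*0) = -9 + (P + 0) = -9 + P)
J(j, N) = -12 - 5*N (J(j, N) = (2*(-3)*N + N) + (-9 - 3) = (-6*N + N) - 12 = -5*N - 12 = -12 - 5*N)
-3399*(3 + J(-5, √(-4 - 2))) = -3399*(3 + (-12 - 5*√(-4 - 2))) = -3399*(3 + (-12 - 5*I*√6)) = -3399*(-9 - 5*I*√6) = 30591 + 16995*I*√6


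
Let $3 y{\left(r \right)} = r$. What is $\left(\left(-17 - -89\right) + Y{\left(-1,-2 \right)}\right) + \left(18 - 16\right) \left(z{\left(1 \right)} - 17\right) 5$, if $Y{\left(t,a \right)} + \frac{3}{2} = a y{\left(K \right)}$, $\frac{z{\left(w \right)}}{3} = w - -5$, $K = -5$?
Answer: $\frac{503}{6} \approx 83.833$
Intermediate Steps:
$y{\left(r \right)} = \frac{r}{3}$
$z{\left(w \right)} = 15 + 3 w$ ($z{\left(w \right)} = 3 \left(w - -5\right) = 3 \left(w + 5\right) = 3 \left(5 + w\right) = 15 + 3 w$)
$Y{\left(t,a \right)} = - \frac{3}{2} - \frac{5 a}{3}$ ($Y{\left(t,a \right)} = - \frac{3}{2} + a \frac{1}{3} \left(-5\right) = - \frac{3}{2} + a \left(- \frac{5}{3}\right) = - \frac{3}{2} - \frac{5 a}{3}$)
$\left(\left(-17 - -89\right) + Y{\left(-1,-2 \right)}\right) + \left(18 - 16\right) \left(z{\left(1 \right)} - 17\right) 5 = \left(\left(-17 - -89\right) - - \frac{11}{6}\right) + \left(18 - 16\right) \left(\left(15 + 3 \cdot 1\right) - 17\right) 5 = \left(\left(-17 + 89\right) + \left(- \frac{3}{2} + \frac{10}{3}\right)\right) + 2 \left(\left(15 + 3\right) - 17\right) 5 = \left(72 + \frac{11}{6}\right) + 2 \left(18 - 17\right) 5 = \frac{443}{6} + 2 \cdot 1 \cdot 5 = \frac{443}{6} + 2 \cdot 5 = \frac{443}{6} + 10 = \frac{503}{6}$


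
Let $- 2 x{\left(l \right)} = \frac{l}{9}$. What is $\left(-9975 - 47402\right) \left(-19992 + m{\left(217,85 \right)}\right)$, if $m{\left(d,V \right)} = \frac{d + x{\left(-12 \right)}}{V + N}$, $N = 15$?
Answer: $\frac{344086828019}{300} \approx 1.147 \cdot 10^{9}$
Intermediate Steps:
$x{\left(l \right)} = - \frac{l}{18}$ ($x{\left(l \right)} = - \frac{l \frac{1}{9}}{2} = - \frac{\frac{1}{9} l}{2} = - \frac{l}{18}$)
$m{\left(d,V \right)} = \frac{\frac{2}{3} + d}{15 + V}$ ($m{\left(d,V \right)} = \frac{d - - \frac{2}{3}}{V + 15} = \frac{d + \frac{2}{3}}{15 + V} = \frac{\frac{2}{3} + d}{15 + V}$)
$\left(-9975 - 47402\right) \left(-19992 + m{\left(217,85 \right)}\right) = \left(-9975 - 47402\right) \left(-19992 + \frac{\frac{2}{3} + 217}{15 + 85}\right) = - 57377 \left(-19992 + \frac{1}{100} \cdot \frac{653}{3}\right) = - 57377 \left(-19992 + \frac{653}{300}\right) = \left(-57377\right) \left(- \frac{5996947}{300}\right) = \frac{344086828019}{300}$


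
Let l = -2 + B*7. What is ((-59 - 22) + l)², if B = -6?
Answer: 15625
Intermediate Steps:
l = -44 (l = -2 - 6*7 = -2 - 42 = -44)
((-59 - 22) + l)² = ((-59 - 22) - 44)² = (-81 - 44)² = (-125)² = 15625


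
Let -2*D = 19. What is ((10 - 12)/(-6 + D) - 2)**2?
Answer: 3364/961 ≈ 3.5005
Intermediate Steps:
D = -19/2 (D = -1/2*19 = -19/2 ≈ -9.5000)
((10 - 12)/(-6 + D) - 2)**2 = ((10 - 12)/(-6 - 19/2) - 2)**2 = (-2/(-31/2) - 2)**2 = (-2*(-2/31) - 2)**2 = (4/31 - 2)**2 = (-58/31)**2 = 3364/961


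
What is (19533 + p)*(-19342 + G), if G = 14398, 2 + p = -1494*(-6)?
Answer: -140879280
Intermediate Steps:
p = 8962 (p = -2 - 1494*(-6) = -2 + 8964 = 8962)
(19533 + p)*(-19342 + G) = (19533 + 8962)*(-19342 + 14398) = 28495*(-4944) = -140879280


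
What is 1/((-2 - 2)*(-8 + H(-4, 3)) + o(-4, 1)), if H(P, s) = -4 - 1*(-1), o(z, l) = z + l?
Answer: 1/41 ≈ 0.024390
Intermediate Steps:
o(z, l) = l + z
H(P, s) = -3 (H(P, s) = -4 + 1 = -3)
1/((-2 - 2)*(-8 + H(-4, 3)) + o(-4, 1)) = 1/((-2 - 2)*(-8 - 3) + (1 - 4)) = 1/(-4*(-11) - 3) = 1/(44 - 3) = 1/41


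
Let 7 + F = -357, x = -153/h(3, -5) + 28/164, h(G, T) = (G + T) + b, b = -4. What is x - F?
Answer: 31953/82 ≈ 389.67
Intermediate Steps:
h(G, T) = -4 + G + T (h(G, T) = (G + T) - 4 = -4 + G + T)
x = 2105/82 (x = -153/(-4 + 3 - 5) + 28/164 = -153/(-6) + 28*(1/164) = -153*(-⅙) + 7/41 = 51/2 + 7/41 = 2105/82 ≈ 25.671)
F = -364 (F = -7 - 357 = -364)
x - F = 2105/82 - 1*(-364) = 2105/82 + 364 = 31953/82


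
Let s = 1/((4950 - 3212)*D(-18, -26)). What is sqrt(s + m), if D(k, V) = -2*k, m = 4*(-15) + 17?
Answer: I*sqrt(4675955174)/10428 ≈ 6.5574*I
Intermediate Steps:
m = -43 (m = -60 + 17 = -43)
s = 1/62568 (s = 1/((4950 - 3212)*((-2*(-18)))) = 1/(1738*36) = (1/1738)*(1/36) = 1/62568 ≈ 1.5983e-5)
sqrt(s + m) = sqrt(1/62568 - 43) = sqrt(-2690423/62568) = I*sqrt(4675955174)/10428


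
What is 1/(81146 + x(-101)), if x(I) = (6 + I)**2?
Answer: 1/90171 ≈ 1.1090e-5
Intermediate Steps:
1/(81146 + x(-101)) = 1/(81146 + (6 - 101)**2) = 1/(81146 + (-95)**2) = 1/(81146 + 9025) = 1/90171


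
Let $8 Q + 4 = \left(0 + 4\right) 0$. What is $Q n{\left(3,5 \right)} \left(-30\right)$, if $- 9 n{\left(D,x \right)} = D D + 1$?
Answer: $- \frac{50}{3} \approx -16.667$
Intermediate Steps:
$n{\left(D,x \right)} = - \frac{1}{9} - \frac{D^{2}}{9}$ ($n{\left(D,x \right)} = - \frac{D D + 1}{9} = - \frac{D^{2} + 1}{9} = - \frac{1 + D^{2}}{9} = - \frac{1}{9} - \frac{D^{2}}{9}$)
$Q = - \frac{1}{2}$ ($Q = - \frac{1}{2} + \frac{\left(0 + 4\right) 0}{8} = - \frac{1}{2} + \frac{4 \cdot 0}{8} = - \frac{1}{2} + \frac{1}{8} \cdot 0 = - \frac{1}{2} + 0 = - \frac{1}{2} \approx -0.5$)
$Q n{\left(3,5 \right)} \left(-30\right) = - \frac{- \frac{1}{9} - \frac{3^{2}}{9}}{2} \left(-30\right) = - \frac{- \frac{1}{9} - 1}{2} \left(-30\right) = \left(- \frac{1}{2}\right) \left(- \frac{10}{9}\right) \left(-30\right) = \frac{5}{9} \left(-30\right) = - \frac{50}{3}$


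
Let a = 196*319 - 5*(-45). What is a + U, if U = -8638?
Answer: 54111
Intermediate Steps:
a = 62749 (a = 62524 + 225 = 62749)
a + U = 62749 - 8638 = 54111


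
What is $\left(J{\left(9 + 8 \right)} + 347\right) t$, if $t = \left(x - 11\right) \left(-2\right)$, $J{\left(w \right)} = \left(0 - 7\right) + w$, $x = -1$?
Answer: $8568$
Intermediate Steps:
$J{\left(w \right)} = -7 + w$
$t = 24$ ($t = \left(-1 - 11\right) \left(-2\right) = \left(-12\right) \left(-2\right) = 24$)
$\left(J{\left(9 + 8 \right)} + 347\right) t = \left(\left(-7 + \left(9 + 8\right)\right) + 347\right) 24 = \left(\left(-7 + 17\right) + 347\right) 24 = \left(10 + 347\right) 24 = 357 \cdot 24 = 8568$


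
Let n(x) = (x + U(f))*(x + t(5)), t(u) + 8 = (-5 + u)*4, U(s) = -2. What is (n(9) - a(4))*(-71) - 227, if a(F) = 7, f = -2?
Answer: -227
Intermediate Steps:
t(u) = -28 + 4*u (t(u) = -8 + (-5 + u)*4 = -8 + (-20 + 4*u) = -28 + 4*u)
n(x) = (-8 + x)*(-2 + x) (n(x) = (x - 2)*(x + (-28 + 4*5)) = (-2 + x)*(x + (-28 + 20)) = (-2 + x)*(x - 8) = (-2 + x)*(-8 + x) = (-8 + x)*(-2 + x))
(n(9) - a(4))*(-71) - 227 = ((16 + 9**2 - 10*9) - 1*7)*(-71) - 227 = ((16 + 81 - 90) - 7)*(-71) - 227 = (7 - 7)*(-71) - 227 = 0*(-71) - 227 = 0 - 227 = -227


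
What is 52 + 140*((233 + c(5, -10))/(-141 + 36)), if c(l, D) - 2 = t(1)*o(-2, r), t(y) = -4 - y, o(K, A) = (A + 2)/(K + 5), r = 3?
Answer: -2252/9 ≈ -250.22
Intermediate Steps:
o(K, A) = (2 + A)/(5 + K)
c(l, D) = -19/3 (c(l, D) = 2 + (-4 - 1*1)*((2 + 3)/(5 - 2)) = 2 + (-4 - 1)*(5/3) = 2 - 5*5/3 = 2 - 25/3 = -19/3)
52 + 140*((233 + c(5, -10))/(-141 + 36)) = 52 + 140*((233 - 19/3)/(-141 + 36)) = 52 + 140*((680/3)/(-105)) = 52 + 140*((680/3)*(-1/105)) = 52 + 140*(-136/63) = 52 - 2720/9 = -2252/9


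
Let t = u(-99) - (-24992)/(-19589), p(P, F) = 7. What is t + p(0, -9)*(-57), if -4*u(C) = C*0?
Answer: -7841003/19589 ≈ -400.28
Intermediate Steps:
u(C) = 0 (u(C) = -C*0/4 = -¼*0 = 0)
t = -24992/19589 (t = 0 - (-24992)/(-19589) = 0 - (-24992)*(-1)/19589 = 0 - 1*24992/19589 = 0 - 24992/19589 = -24992/19589 ≈ -1.2758)
t + p(0, -9)*(-57) = -24992/19589 + 7*(-57) = -24992/19589 - 399 = -7841003/19589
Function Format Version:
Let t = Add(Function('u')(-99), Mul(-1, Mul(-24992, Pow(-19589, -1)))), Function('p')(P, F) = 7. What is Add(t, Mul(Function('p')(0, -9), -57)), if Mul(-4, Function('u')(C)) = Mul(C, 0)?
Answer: Rational(-7841003, 19589) ≈ -400.28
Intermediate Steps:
Function('u')(C) = 0 (Function('u')(C) = Mul(Rational(-1, 4), Mul(C, 0)) = Mul(Rational(-1, 4), 0) = 0)
t = Rational(-24992, 19589) (t = Add(0, Mul(-1, Mul(-24992, Pow(-19589, -1)))) = Add(0, Mul(-1, Mul(-24992, Rational(-1, 19589)))) = Add(0, Mul(-1, Rational(24992, 19589))) = Add(0, Rational(-24992, 19589)) = Rational(-24992, 19589) ≈ -1.2758)
Add(t, Mul(Function('p')(0, -9), -57)) = Add(Rational(-24992, 19589), Mul(7, -57)) = Add(Rational(-24992, 19589), -399) = Rational(-7841003, 19589)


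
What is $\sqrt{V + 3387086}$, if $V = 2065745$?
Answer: $\sqrt{5452831} \approx 2335.1$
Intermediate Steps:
$\sqrt{V + 3387086} = \sqrt{2065745 + 3387086} = \sqrt{5452831}$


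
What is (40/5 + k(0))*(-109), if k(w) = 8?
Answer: -1744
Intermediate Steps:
(40/5 + k(0))*(-109) = (40/5 + 8)*(-109) = (40*(⅕) + 8)*(-109) = (8 + 8)*(-109) = 16*(-109) = -1744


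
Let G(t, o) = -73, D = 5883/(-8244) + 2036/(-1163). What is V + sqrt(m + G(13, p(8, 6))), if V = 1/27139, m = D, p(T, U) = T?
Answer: 1/27139 + I*sqrt(192696657994563)/1597962 ≈ 3.6847e-5 + 8.687*I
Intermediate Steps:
D = -7875571/3195924 (D = 5883*(-1/8244) + 2036*(-1/1163) = -1961/2748 - 2036/1163 = -7875571/3195924 ≈ -2.4643)
m = -7875571/3195924 ≈ -2.4643
V = 1/27139 ≈ 3.6847e-5
V + sqrt(m + G(13, p(8, 6))) = 1/27139 + sqrt(-7875571/3195924 - 73) = 1/27139 + sqrt(-241178023/3195924) = 1/27139 + I*sqrt(192696657994563)/1597962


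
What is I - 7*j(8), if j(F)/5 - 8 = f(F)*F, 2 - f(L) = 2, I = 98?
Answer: -182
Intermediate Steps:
f(L) = 0 (f(L) = 2 - 1*2 = 2 - 2 = 0)
j(F) = 40 (j(F) = 40 + 5*(0*F) = 40 + 5*0 = 40 + 0 = 40)
I - 7*j(8) = 98 - 7*40 = 98 - 280 = -182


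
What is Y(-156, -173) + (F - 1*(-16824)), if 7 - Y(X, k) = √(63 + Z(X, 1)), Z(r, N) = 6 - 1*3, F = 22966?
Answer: 39797 - √66 ≈ 39789.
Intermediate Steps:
Z(r, N) = 3 (Z(r, N) = 6 - 3 = 3)
Y(X, k) = 7 - √66 (Y(X, k) = 7 - √(63 + 3) = 7 - √66)
Y(-156, -173) + (F - 1*(-16824)) = (7 - √66) + (22966 - 1*(-16824)) = (7 - √66) + (22966 + 16824) = (7 - √66) + 39790 = 39797 - √66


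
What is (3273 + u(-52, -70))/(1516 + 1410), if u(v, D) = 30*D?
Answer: 1173/2926 ≈ 0.40089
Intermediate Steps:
(3273 + u(-52, -70))/(1516 + 1410) = (3273 + 30*(-70))/(1516 + 1410) = (3273 - 2100)/2926 = 1173*(1/2926) = 1173/2926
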